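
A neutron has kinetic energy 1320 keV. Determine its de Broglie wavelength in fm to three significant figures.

λ = 24.9 fm

KE = 1320 keV = 2.115 × 10⁻¹³ J.
p = √(2mKE) = √(2 × 1.675 × 10⁻²⁷ × 2.115 × 10⁻¹³) = 2.662 × 10⁻²⁰ kg·m/s.
λ = h/p = 6.626 × 10⁻³⁴ / 2.662 × 10⁻²⁰ = 2.49 × 10⁻¹⁴ m = 24.9 fm.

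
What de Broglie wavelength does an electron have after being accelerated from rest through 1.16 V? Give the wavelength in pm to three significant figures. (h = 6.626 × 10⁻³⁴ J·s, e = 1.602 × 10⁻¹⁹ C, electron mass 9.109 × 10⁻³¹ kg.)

KE = eV = 1.602 × 10⁻¹⁹ × 1.160 = 1.858 × 10⁻¹⁹ J.
p = √(2mKE) = √(2 × 9.109 × 10⁻³¹ × 1.858 × 10⁻¹⁹) = 5.818 × 10⁻²⁵ kg·m/s.
λ = h/p = 6.626 × 10⁻³⁴ / 5.818 × 10⁻²⁵ = 1.14 × 10⁻⁹ m = 1140 pm.

λ = 1140 pm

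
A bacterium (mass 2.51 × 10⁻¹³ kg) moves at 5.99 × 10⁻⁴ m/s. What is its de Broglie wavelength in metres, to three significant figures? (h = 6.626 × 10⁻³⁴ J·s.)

p = mv = 2.51 × 10⁻¹³ × 5.99 × 10⁻⁴ = 1.503 × 10⁻¹⁶ kg·m/s.
λ = h/p = 6.626 × 10⁻³⁴ / 1.503 × 10⁻¹⁶ = 4.41 × 10⁻¹⁸ m.

λ = 4.41 × 10⁻¹⁸ m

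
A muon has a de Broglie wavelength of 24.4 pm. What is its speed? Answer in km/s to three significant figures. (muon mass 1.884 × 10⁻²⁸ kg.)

p = h/λ = 6.626 × 10⁻³⁴ / 2.440 × 10⁻¹¹ = 2.716 × 10⁻²³ kg·m/s.
v = p/m = 2.716 × 10⁻²³ / 1.884 × 10⁻²⁸ = 1.44 × 10⁵ m/s = 144 km/s.

v = 144 km/s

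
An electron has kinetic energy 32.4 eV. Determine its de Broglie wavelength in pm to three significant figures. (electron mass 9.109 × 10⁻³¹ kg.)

λ = 215 pm

KE = 32.4 eV = 5.190 × 10⁻¹⁸ J.
p = √(2mKE) = √(2 × 9.109 × 10⁻³¹ × 5.190 × 10⁻¹⁸) = 3.075 × 10⁻²⁴ kg·m/s.
λ = h/p = 6.626 × 10⁻³⁴ / 3.075 × 10⁻²⁴ = 2.15 × 10⁻¹⁰ m = 215 pm.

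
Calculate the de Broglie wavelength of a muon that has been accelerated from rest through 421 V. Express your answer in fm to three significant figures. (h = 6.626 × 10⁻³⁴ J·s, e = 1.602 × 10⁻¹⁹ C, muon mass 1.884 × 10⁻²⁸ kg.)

KE = eV = 1.602 × 10⁻¹⁹ × 421.0 = 6.744 × 10⁻¹⁷ J.
p = √(2mKE) = √(2 × 1.884 × 10⁻²⁸ × 6.744 × 10⁻¹⁷) = 1.594 × 10⁻²² kg·m/s.
λ = h/p = 6.626 × 10⁻³⁴ / 1.594 × 10⁻²² = 4.16 × 10⁻¹² m = 4160 fm.

λ = 4160 fm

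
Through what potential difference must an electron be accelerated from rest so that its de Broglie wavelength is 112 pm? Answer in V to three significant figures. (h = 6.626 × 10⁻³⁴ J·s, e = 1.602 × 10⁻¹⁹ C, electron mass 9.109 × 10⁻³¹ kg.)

V = 120 V

p = h/λ = 6.626 × 10⁻³⁴ / 1.120 × 10⁻¹⁰ = 5.916 × 10⁻²⁴ kg·m/s.
KE = p²/(2m) = 1.921 × 10⁻¹⁷ J.
V = KE/e = 1.921 × 10⁻¹⁷ / (1.602 × 10⁻¹⁹) = 120 V.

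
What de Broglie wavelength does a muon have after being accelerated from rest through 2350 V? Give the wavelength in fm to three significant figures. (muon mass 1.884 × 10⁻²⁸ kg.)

KE = eV = 1.602 × 10⁻¹⁹ × 2350 = 3.765 × 10⁻¹⁶ J.
p = √(2mKE) = √(2 × 1.884 × 10⁻²⁸ × 3.765 × 10⁻¹⁶) = 3.766 × 10⁻²² kg·m/s.
λ = h/p = 6.626 × 10⁻³⁴ / 3.766 × 10⁻²² = 1.76 × 10⁻¹² m = 1760 fm.

λ = 1760 fm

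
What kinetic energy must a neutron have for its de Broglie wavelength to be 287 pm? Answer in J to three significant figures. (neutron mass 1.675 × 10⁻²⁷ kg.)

KE = 1.59 × 10⁻²¹ J

p = h/λ = 6.626 × 10⁻³⁴ / 2.870 × 10⁻¹⁰ = 2.309 × 10⁻²⁴ kg·m/s.
KE = p²/(2m) = (2.309 × 10⁻²⁴)² / (2 × 1.675 × 10⁻²⁷) = 1.591 × 10⁻²¹ J = 1.59 × 10⁻²¹ J.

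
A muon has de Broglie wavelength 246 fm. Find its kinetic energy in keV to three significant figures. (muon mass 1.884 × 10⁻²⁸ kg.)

KE = 120 keV

p = h/λ = 6.626 × 10⁻³⁴ / 2.460 × 10⁻¹³ = 2.693 × 10⁻²¹ kg·m/s.
KE = p²/(2m) = (2.693 × 10⁻²¹)² / (2 × 1.884 × 10⁻²⁸) = 1.925 × 10⁻¹⁴ J = 120 keV.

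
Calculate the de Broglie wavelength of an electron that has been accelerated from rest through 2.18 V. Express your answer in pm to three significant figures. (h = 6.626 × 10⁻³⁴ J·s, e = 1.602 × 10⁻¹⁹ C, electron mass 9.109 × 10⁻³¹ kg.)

λ = 831 pm

KE = eV = 1.602 × 10⁻¹⁹ × 2.180 = 3.492 × 10⁻¹⁹ J.
p = √(2mKE) = √(2 × 9.109 × 10⁻³¹ × 3.492 × 10⁻¹⁹) = 7.976 × 10⁻²⁵ kg·m/s.
λ = h/p = 6.626 × 10⁻³⁴ / 7.976 × 10⁻²⁵ = 8.31 × 10⁻¹⁰ m = 831 pm.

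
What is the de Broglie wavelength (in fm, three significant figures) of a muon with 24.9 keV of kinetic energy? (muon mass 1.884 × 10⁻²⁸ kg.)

λ = 540 fm

KE = 24.9 keV = 3.989 × 10⁻¹⁵ J.
p = √(2mKE) = √(2 × 1.884 × 10⁻²⁸ × 3.989 × 10⁻¹⁵) = 1.226 × 10⁻²¹ kg·m/s.
λ = h/p = 6.626 × 10⁻³⁴ / 1.226 × 10⁻²¹ = 5.40 × 10⁻¹³ m = 540 fm.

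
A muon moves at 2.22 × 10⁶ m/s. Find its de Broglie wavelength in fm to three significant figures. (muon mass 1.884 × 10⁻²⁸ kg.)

p = mv = 1.884 × 10⁻²⁸ × 2.22 × 10⁶ = 4.182 × 10⁻²² kg·m/s.
λ = h/p = 6.626 × 10⁻³⁴ / 4.182 × 10⁻²² = 1.58 × 10⁻¹² m = 1580 fm.

λ = 1580 fm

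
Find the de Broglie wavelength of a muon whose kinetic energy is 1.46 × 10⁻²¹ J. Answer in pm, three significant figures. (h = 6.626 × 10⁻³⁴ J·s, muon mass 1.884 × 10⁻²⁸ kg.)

p = √(2mKE) = √(2 × 1.884 × 10⁻²⁸ × 1.460 × 10⁻²¹) = 7.417 × 10⁻²⁵ kg·m/s.
λ = h/p = 6.626 × 10⁻³⁴ / 7.417 × 10⁻²⁵ = 8.93 × 10⁻¹⁰ m = 893 pm.

λ = 893 pm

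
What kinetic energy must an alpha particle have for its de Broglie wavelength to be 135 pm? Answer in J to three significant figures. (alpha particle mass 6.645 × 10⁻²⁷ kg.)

KE = 1.81 × 10⁻²¹ J

p = h/λ = 6.626 × 10⁻³⁴ / 1.350 × 10⁻¹⁰ = 4.908 × 10⁻²⁴ kg·m/s.
KE = p²/(2m) = (4.908 × 10⁻²⁴)² / (2 × 6.645 × 10⁻²⁷) = 1.813 × 10⁻²¹ J = 1.81 × 10⁻²¹ J.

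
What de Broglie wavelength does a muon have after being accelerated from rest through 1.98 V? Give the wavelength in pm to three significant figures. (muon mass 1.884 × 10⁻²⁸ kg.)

KE = eV = 1.602 × 10⁻¹⁹ × 1.980 = 3.172 × 10⁻¹⁹ J.
p = √(2mKE) = √(2 × 1.884 × 10⁻²⁸ × 3.172 × 10⁻¹⁹) = 1.093 × 10⁻²³ kg·m/s.
λ = h/p = 6.626 × 10⁻³⁴ / 1.093 × 10⁻²³ = 6.06 × 10⁻¹¹ m = 60.6 pm.

λ = 60.6 pm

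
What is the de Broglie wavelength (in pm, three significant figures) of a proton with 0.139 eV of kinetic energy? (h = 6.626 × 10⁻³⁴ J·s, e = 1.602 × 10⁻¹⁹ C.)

λ = 76.8 pm

KE = 0.139 eV = 2.227 × 10⁻²⁰ J.
p = √(2mKE) = √(2 × 1.673 × 10⁻²⁷ × 2.227 × 10⁻²⁰) = 8.632 × 10⁻²⁴ kg·m/s.
λ = h/p = 6.626 × 10⁻³⁴ / 8.632 × 10⁻²⁴ = 7.68 × 10⁻¹¹ m = 76.8 pm.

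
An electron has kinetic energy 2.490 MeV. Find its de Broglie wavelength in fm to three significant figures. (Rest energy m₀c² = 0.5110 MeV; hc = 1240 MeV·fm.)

λ = 419 fm

Total energy E = KE + m₀c² = 2.490 + 0.5110 = 3.0010 MeV.
(pc)² = E² − (m₀c²)² = (3.0010)² − (0.5110)² = 8.745 MeV², so pc = 2.957 MeV.
λ = hc/(pc) = 1240 MeV·fm / 2.957 MeV = 419 fm.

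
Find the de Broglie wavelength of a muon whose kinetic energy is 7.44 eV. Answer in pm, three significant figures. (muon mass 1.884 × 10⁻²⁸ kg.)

KE = 7.44 eV = 1.192 × 10⁻¹⁸ J.
p = √(2mKE) = √(2 × 1.884 × 10⁻²⁸ × 1.192 × 10⁻¹⁸) = 2.119 × 10⁻²³ kg·m/s.
λ = h/p = 6.626 × 10⁻³⁴ / 2.119 × 10⁻²³ = 3.13 × 10⁻¹¹ m = 31.3 pm.

λ = 31.3 pm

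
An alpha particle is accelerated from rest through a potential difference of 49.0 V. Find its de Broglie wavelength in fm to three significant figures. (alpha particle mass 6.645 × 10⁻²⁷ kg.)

λ = 1450 fm

KE = 2eV = 2 × 1.602 × 10⁻¹⁹ × 49.00 = 1.570 × 10⁻¹⁷ J.
p = √(2mKE) = √(2 × 6.645 × 10⁻²⁷ × 1.570 × 10⁻¹⁷) = 4.568 × 10⁻²² kg·m/s.
λ = h/p = 6.626 × 10⁻³⁴ / 4.568 × 10⁻²² = 1.45 × 10⁻¹² m = 1450 fm.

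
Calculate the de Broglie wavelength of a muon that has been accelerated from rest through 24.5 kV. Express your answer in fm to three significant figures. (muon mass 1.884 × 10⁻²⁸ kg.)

KE = eV = 1.602 × 10⁻¹⁹ × 2.450 × 10⁴ = 3.925 × 10⁻¹⁵ J.
p = √(2mKE) = √(2 × 1.884 × 10⁻²⁸ × 3.925 × 10⁻¹⁵) = 1.216 × 10⁻²¹ kg·m/s.
λ = h/p = 6.626 × 10⁻³⁴ / 1.216 × 10⁻²¹ = 5.45 × 10⁻¹³ m = 545 fm.

λ = 545 fm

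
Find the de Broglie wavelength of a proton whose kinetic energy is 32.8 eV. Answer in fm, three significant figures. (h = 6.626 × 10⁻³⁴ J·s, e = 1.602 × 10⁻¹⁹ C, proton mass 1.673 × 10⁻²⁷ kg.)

KE = 32.8 eV = 5.255 × 10⁻¹⁸ J.
p = √(2mKE) = √(2 × 1.673 × 10⁻²⁷ × 5.255 × 10⁻¹⁸) = 1.326 × 10⁻²² kg·m/s.
λ = h/p = 6.626 × 10⁻³⁴ / 1.326 × 10⁻²² = 5.00 × 10⁻¹² m = 5000 fm.

λ = 5000 fm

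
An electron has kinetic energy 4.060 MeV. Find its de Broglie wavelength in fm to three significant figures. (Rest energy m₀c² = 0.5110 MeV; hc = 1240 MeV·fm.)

λ = 273 fm

Total energy E = KE + m₀c² = 4.060 + 0.5110 = 4.5710 MeV.
(pc)² = E² − (m₀c²)² = (4.5710)² − (0.5110)² = 20.63 MeV², so pc = 4.542 MeV.
λ = hc/(pc) = 1240 MeV·fm / 4.542 MeV = 273 fm.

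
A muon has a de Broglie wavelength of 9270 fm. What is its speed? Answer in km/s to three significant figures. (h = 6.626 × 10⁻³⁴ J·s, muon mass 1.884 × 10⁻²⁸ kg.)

p = h/λ = 6.626 × 10⁻³⁴ / 9.270 × 10⁻¹² = 7.148 × 10⁻²³ kg·m/s.
v = p/m = 7.148 × 10⁻²³ / 1.884 × 10⁻²⁸ = 3.79 × 10⁵ m/s = 379 km/s.

v = 379 km/s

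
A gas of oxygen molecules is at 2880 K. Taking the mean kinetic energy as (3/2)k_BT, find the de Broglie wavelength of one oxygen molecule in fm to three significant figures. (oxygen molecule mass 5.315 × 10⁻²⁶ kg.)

λ = 8320 fm

KE = (3/2)k_BT = 1.5 × 1.381 × 10⁻²³ × 2880 = 5.966 × 10⁻²⁰ J.
p = √(2mKE) = √(2 × 5.315 × 10⁻²⁶ × 5.966 × 10⁻²⁰) = 7.964 × 10⁻²³ kg·m/s.
λ = h/p = 8.32 × 10⁻¹² m = 8320 fm.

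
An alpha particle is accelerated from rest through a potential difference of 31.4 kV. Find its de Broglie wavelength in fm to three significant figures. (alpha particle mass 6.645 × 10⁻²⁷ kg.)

KE = 2eV = 2 × 1.602 × 10⁻¹⁹ × 3.140 × 10⁴ = 1.006 × 10⁻¹⁴ J.
p = √(2mKE) = √(2 × 6.645 × 10⁻²⁷ × 1.006 × 10⁻¹⁴) = 1.156 × 10⁻²⁰ kg·m/s.
λ = h/p = 6.626 × 10⁻³⁴ / 1.156 × 10⁻²⁰ = 5.73 × 10⁻¹⁴ m = 57.3 fm.

λ = 57.3 fm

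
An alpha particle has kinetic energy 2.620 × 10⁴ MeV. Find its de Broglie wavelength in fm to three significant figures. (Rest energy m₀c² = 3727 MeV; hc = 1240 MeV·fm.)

λ = 0.0418 fm

Total energy E = KE + m₀c² = 2.620 × 10⁴ + 3727 = 29927 MeV.
(pc)² = E² − (m₀c²)² = (29927)² − (3727)² = 8.817 × 10⁸ MeV², so pc = 2.969 × 10⁴ MeV.
λ = hc/(pc) = 1240 MeV·fm / 2.969 × 10⁴ MeV = 0.0418 fm.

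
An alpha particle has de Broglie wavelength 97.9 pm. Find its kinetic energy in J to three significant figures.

p = h/λ = 6.626 × 10⁻³⁴ / 9.790 × 10⁻¹¹ = 6.768 × 10⁻²⁴ kg·m/s.
KE = p²/(2m) = (6.768 × 10⁻²⁴)² / (2 × 6.645 × 10⁻²⁷) = 3.447 × 10⁻²¹ J = 3.45 × 10⁻²¹ J.

KE = 3.45 × 10⁻²¹ J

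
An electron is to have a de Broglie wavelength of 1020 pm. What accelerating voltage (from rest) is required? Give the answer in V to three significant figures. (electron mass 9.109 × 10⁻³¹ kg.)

p = h/λ = 6.626 × 10⁻³⁴ / 1.020 × 10⁻⁹ = 6.496 × 10⁻²⁵ kg·m/s.
KE = p²/(2m) = 2.316 × 10⁻¹⁹ J.
V = KE/e = 2.316 × 10⁻¹⁹ / (1.602 × 10⁻¹⁹) = 1.45 V.

V = 1.45 V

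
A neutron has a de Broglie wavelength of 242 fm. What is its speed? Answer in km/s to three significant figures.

p = h/λ = 6.626 × 10⁻³⁴ / 2.420 × 10⁻¹³ = 2.738 × 10⁻²¹ kg·m/s.
v = p/m = 2.738 × 10⁻²¹ / 1.675 × 10⁻²⁷ = 1.63 × 10⁶ m/s = 1630 km/s.

v = 1630 km/s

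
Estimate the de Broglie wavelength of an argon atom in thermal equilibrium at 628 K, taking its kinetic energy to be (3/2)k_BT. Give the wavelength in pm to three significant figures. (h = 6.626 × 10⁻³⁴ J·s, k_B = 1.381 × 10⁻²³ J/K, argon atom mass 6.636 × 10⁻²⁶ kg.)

KE = (3/2)k_BT = 1.5 × 1.381 × 10⁻²³ × 628 = 1.301 × 10⁻²⁰ J.
p = √(2mKE) = √(2 × 6.636 × 10⁻²⁶ × 1.301 × 10⁻²⁰) = 4.155 × 10⁻²³ kg·m/s.
λ = h/p = 1.59 × 10⁻¹¹ m = 15.9 pm.

λ = 15.9 pm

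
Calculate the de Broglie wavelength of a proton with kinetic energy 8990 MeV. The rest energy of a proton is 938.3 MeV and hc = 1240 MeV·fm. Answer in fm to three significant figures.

λ = 0.125 fm

Total energy E = KE + m₀c² = 8990 + 938.3 = 9928.3 MeV.
(pc)² = E² − (m₀c²)² = (9928.3)² − (938.3)² = 9.769 × 10⁷ MeV², so pc = 9884 MeV.
λ = hc/(pc) = 1240 MeV·fm / 9884 MeV = 0.125 fm.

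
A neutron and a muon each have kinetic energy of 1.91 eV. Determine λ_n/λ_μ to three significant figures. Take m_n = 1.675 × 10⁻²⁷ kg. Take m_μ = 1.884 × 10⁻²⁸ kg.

λ_n/λ_μ = 0.335

At fixed KE, p = √(2mKE) so λ = h/p ∝ 1/√m.
λ_n/λ_μ = √(m_μ/m_n) = √(1.884 × 10⁻²⁸/1.675 × 10⁻²⁷) = √(0.1125) = 0.335.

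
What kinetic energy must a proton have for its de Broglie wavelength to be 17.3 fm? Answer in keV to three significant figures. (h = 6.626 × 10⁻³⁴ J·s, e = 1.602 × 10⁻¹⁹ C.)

p = h/λ = 6.626 × 10⁻³⁴ / 1.730 × 10⁻¹⁴ = 3.830 × 10⁻²⁰ kg·m/s.
KE = p²/(2m) = (3.830 × 10⁻²⁰)² / (2 × 1.673 × 10⁻²⁷) = 4.384 × 10⁻¹³ J = 2740 keV.

KE = 2740 keV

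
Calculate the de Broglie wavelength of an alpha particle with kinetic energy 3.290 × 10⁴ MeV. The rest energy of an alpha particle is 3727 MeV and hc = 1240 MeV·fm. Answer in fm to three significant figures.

Total energy E = KE + m₀c² = 3.290 × 10⁴ + 3727 = 36627 MeV.
(pc)² = E² − (m₀c²)² = (36627)² − (3727)² = 1.328 × 10⁹ MeV², so pc = 3.644 × 10⁴ MeV.
λ = hc/(pc) = 1240 MeV·fm / 3.644 × 10⁴ MeV = 0.0340 fm.

λ = 0.0340 fm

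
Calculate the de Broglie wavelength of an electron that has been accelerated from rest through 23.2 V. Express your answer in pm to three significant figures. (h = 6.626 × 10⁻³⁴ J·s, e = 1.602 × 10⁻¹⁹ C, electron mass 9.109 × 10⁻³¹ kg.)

KE = eV = 1.602 × 10⁻¹⁹ × 23.20 = 3.717 × 10⁻¹⁸ J.
p = √(2mKE) = √(2 × 9.109 × 10⁻³¹ × 3.717 × 10⁻¹⁸) = 2.602 × 10⁻²⁴ kg·m/s.
λ = h/p = 6.626 × 10⁻³⁴ / 2.602 × 10⁻²⁴ = 2.55 × 10⁻¹⁰ m = 255 pm.

λ = 255 pm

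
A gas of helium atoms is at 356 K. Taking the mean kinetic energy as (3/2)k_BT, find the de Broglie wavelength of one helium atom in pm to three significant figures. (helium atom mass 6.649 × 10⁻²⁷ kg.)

KE = (3/2)k_BT = 1.5 × 1.381 × 10⁻²³ × 356 = 7.375 × 10⁻²¹ J.
p = √(2mKE) = √(2 × 6.649 × 10⁻²⁷ × 7.375 × 10⁻²¹) = 9.903 × 10⁻²⁴ kg·m/s.
λ = h/p = 6.69 × 10⁻¹¹ m = 66.9 pm.

λ = 66.9 pm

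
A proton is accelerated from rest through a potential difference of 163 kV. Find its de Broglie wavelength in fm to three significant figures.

KE = eV = 1.602 × 10⁻¹⁹ × 1.630 × 10⁵ = 2.611 × 10⁻¹⁴ J.
p = √(2mKE) = √(2 × 1.673 × 10⁻²⁷ × 2.611 × 10⁻¹⁴) = 9.347 × 10⁻²¹ kg·m/s.
λ = h/p = 6.626 × 10⁻³⁴ / 9.347 × 10⁻²¹ = 7.09 × 10⁻¹⁴ m = 70.9 fm.

λ = 70.9 fm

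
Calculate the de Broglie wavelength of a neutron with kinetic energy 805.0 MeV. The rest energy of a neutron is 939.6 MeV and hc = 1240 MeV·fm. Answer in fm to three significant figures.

λ = 0.844 fm

Total energy E = KE + m₀c² = 805.0 + 939.6 = 1744.6 MeV.
(pc)² = E² − (m₀c²)² = (1744.6)² − (939.6)² = 2.161 × 10⁶ MeV², so pc = 1470 MeV.
λ = hc/(pc) = 1240 MeV·fm / 1470 MeV = 0.844 fm.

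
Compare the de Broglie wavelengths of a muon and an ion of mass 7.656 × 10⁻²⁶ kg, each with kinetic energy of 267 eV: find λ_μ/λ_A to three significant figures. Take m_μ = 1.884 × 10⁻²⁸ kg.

At fixed KE, p = √(2mKE) so λ = h/p ∝ 1/√m.
λ_μ/λ_A = √(m_A/m_μ) = √(7.656 × 10⁻²⁶/1.884 × 10⁻²⁸) = √(406.4) = 20.2.

λ_μ/λ_A = 20.2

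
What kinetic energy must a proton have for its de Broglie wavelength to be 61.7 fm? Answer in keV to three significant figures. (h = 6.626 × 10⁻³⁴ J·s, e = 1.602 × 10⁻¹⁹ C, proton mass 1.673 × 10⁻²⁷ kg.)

p = h/λ = 6.626 × 10⁻³⁴ / 6.170 × 10⁻¹⁴ = 1.074 × 10⁻²⁰ kg·m/s.
KE = p²/(2m) = (1.074 × 10⁻²⁰)² / (2 × 1.673 × 10⁻²⁷) = 3.447 × 10⁻¹⁴ J = 215 keV.

KE = 215 keV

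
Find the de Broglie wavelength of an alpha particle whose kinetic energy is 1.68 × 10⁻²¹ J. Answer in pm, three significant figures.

p = √(2mKE) = √(2 × 6.645 × 10⁻²⁷ × 1.680 × 10⁻²¹) = 4.725 × 10⁻²⁴ kg·m/s.
λ = h/p = 6.626 × 10⁻³⁴ / 4.725 × 10⁻²⁴ = 1.40 × 10⁻¹⁰ m = 140 pm.

λ = 140 pm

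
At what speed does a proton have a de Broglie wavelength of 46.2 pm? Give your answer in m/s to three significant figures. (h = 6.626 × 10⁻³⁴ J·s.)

v = 8570 m/s

p = h/λ = 6.626 × 10⁻³⁴ / 4.620 × 10⁻¹¹ = 1.434 × 10⁻²³ kg·m/s.
v = p/m = 1.434 × 10⁻²³ / 1.673 × 10⁻²⁷ = 8.57 × 10³ m/s = 8570 m/s.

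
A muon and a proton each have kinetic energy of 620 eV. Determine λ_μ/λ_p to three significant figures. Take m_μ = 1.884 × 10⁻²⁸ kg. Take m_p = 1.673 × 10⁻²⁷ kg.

λ_μ/λ_p = 2.98

At fixed KE, p = √(2mKE) so λ = h/p ∝ 1/√m.
λ_μ/λ_p = √(m_p/m_μ) = √(1.673 × 10⁻²⁷/1.884 × 10⁻²⁸) = √(8.880) = 2.98.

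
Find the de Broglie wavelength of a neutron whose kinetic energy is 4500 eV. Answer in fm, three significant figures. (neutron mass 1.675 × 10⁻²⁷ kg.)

KE = 4500 eV = 7.209 × 10⁻¹⁶ J.
p = √(2mKE) = √(2 × 1.675 × 10⁻²⁷ × 7.209 × 10⁻¹⁶) = 1.554 × 10⁻²¹ kg·m/s.
λ = h/p = 6.626 × 10⁻³⁴ / 1.554 × 10⁻²¹ = 4.26 × 10⁻¹³ m = 426 fm.

λ = 426 fm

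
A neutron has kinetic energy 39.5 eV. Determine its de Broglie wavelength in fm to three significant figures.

KE = 39.5 eV = 6.328 × 10⁻¹⁸ J.
p = √(2mKE) = √(2 × 1.675 × 10⁻²⁷ × 6.328 × 10⁻¹⁸) = 1.456 × 10⁻²² kg·m/s.
λ = h/p = 6.626 × 10⁻³⁴ / 1.456 × 10⁻²² = 4.55 × 10⁻¹² m = 4550 fm.

λ = 4550 fm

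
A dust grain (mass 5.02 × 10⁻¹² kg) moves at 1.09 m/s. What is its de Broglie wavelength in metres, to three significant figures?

λ = 1.21 × 10⁻²² m

p = mv = 5.02 × 10⁻¹² × 1.09 = 5.472 × 10⁻¹² kg·m/s.
λ = h/p = 6.626 × 10⁻³⁴ / 5.472 × 10⁻¹² = 1.21 × 10⁻²² m.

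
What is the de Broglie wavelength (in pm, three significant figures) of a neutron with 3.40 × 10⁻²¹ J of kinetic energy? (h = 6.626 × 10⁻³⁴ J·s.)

p = √(2mKE) = √(2 × 1.675 × 10⁻²⁷ × 3.400 × 10⁻²¹) = 3.375 × 10⁻²⁴ kg·m/s.
λ = h/p = 6.626 × 10⁻³⁴ / 3.375 × 10⁻²⁴ = 1.96 × 10⁻¹⁰ m = 196 pm.

λ = 196 pm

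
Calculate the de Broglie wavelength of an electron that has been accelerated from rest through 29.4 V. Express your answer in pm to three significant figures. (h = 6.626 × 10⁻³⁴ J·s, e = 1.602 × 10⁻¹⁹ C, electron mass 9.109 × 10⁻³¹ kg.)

λ = 226 pm

KE = eV = 1.602 × 10⁻¹⁹ × 29.40 = 4.710 × 10⁻¹⁸ J.
p = √(2mKE) = √(2 × 9.109 × 10⁻³¹ × 4.710 × 10⁻¹⁸) = 2.929 × 10⁻²⁴ kg·m/s.
λ = h/p = 6.626 × 10⁻³⁴ / 2.929 × 10⁻²⁴ = 2.26 × 10⁻¹⁰ m = 226 pm.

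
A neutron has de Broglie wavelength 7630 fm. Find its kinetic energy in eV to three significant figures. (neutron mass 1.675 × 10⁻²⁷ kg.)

p = h/λ = 6.626 × 10⁻³⁴ / 7.630 × 10⁻¹² = 8.684 × 10⁻²³ kg·m/s.
KE = p²/(2m) = (8.684 × 10⁻²³)² / (2 × 1.675 × 10⁻²⁷) = 2.251 × 10⁻¹⁸ J = 14.1 eV.

KE = 14.1 eV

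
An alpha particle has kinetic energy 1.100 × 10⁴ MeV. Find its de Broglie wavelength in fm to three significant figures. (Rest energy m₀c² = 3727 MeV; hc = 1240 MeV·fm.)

Total energy E = KE + m₀c² = 1.100 × 10⁴ + 3727 = 14727 MeV.
(pc)² = E² − (m₀c²)² = (14727)² − (3727)² = 2.030 × 10⁸ MeV², so pc = 1.425 × 10⁴ MeV.
λ = hc/(pc) = 1240 MeV·fm / 1.425 × 10⁴ MeV = 0.0870 fm.

λ = 0.0870 fm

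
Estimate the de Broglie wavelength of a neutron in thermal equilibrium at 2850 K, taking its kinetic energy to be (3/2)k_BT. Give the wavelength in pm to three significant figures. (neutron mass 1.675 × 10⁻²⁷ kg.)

KE = (3/2)k_BT = 1.5 × 1.381 × 10⁻²³ × 2850 = 5.904 × 10⁻²⁰ J.
p = √(2mKE) = √(2 × 1.675 × 10⁻²⁷ × 5.904 × 10⁻²⁰) = 1.406 × 10⁻²³ kg·m/s.
λ = h/p = 4.71 × 10⁻¹¹ m = 47.1 pm.

λ = 47.1 pm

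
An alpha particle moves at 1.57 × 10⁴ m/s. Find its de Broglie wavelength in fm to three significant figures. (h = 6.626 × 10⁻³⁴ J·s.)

λ = 6350 fm

p = mv = 6.645 × 10⁻²⁷ × 1.57 × 10⁴ = 1.043 × 10⁻²² kg·m/s.
λ = h/p = 6.626 × 10⁻³⁴ / 1.043 × 10⁻²² = 6.35 × 10⁻¹² m = 6350 fm.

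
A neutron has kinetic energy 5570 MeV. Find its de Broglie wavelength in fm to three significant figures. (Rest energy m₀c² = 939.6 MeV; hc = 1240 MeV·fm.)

λ = 0.193 fm

Total energy E = KE + m₀c² = 5570 + 939.6 = 6509.6 MeV.
(pc)² = E² − (m₀c²)² = (6509.6)² − (939.6)² = 4.149 × 10⁷ MeV², so pc = 6441 MeV.
λ = hc/(pc) = 1240 MeV·fm / 6441 MeV = 0.193 fm.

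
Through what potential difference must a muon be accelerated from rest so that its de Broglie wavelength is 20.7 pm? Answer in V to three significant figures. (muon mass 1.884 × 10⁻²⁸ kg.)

V = 17.0 V

p = h/λ = 6.626 × 10⁻³⁴ / 2.070 × 10⁻¹¹ = 3.201 × 10⁻²³ kg·m/s.
KE = p²/(2m) = 2.719 × 10⁻¹⁸ J.
V = KE/e = 2.719 × 10⁻¹⁸ / (1.602 × 10⁻¹⁹) = 17.0 V.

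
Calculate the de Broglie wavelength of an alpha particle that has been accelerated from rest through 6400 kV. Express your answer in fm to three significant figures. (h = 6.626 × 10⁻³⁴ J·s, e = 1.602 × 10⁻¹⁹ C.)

KE = 2eV = 2 × 1.602 × 10⁻¹⁹ × 6.400 × 10⁶ = 2.051 × 10⁻¹² J.
p = √(2mKE) = √(2 × 6.645 × 10⁻²⁷ × 2.051 × 10⁻¹²) = 1.651 × 10⁻¹⁹ kg·m/s.
λ = h/p = 6.626 × 10⁻³⁴ / 1.651 × 10⁻¹⁹ = 4.01 × 10⁻¹⁵ m = 4.01 fm.

λ = 4.01 fm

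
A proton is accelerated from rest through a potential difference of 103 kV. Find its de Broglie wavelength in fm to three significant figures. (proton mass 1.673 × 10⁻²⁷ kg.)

KE = eV = 1.602 × 10⁻¹⁹ × 1.030 × 10⁵ = 1.650 × 10⁻¹⁴ J.
p = √(2mKE) = √(2 × 1.673 × 10⁻²⁷ × 1.650 × 10⁻¹⁴) = 7.430 × 10⁻²¹ kg·m/s.
λ = h/p = 6.626 × 10⁻³⁴ / 7.430 × 10⁻²¹ = 8.92 × 10⁻¹⁴ m = 89.2 fm.

λ = 89.2 fm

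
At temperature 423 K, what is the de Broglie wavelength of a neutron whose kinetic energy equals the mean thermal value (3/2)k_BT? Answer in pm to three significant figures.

KE = (3/2)k_BT = 1.5 × 1.381 × 10⁻²³ × 423 = 8.762 × 10⁻²¹ J.
p = √(2mKE) = √(2 × 1.675 × 10⁻²⁷ × 8.762 × 10⁻²¹) = 5.418 × 10⁻²⁴ kg·m/s.
λ = h/p = 1.22 × 10⁻¹⁰ m = 122 pm.

λ = 122 pm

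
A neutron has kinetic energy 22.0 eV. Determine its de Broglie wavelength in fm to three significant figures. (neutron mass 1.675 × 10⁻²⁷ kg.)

KE = 22.0 eV = 3.524 × 10⁻¹⁸ J.
p = √(2mKE) = √(2 × 1.675 × 10⁻²⁷ × 3.524 × 10⁻¹⁸) = 1.087 × 10⁻²² kg·m/s.
λ = h/p = 6.626 × 10⁻³⁴ / 1.087 × 10⁻²² = 6.10 × 10⁻¹² m = 6100 fm.

λ = 6100 fm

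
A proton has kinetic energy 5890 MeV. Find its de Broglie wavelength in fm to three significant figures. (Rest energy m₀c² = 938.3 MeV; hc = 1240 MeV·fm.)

Total energy E = KE + m₀c² = 5890 + 938.3 = 6828.3 MeV.
(pc)² = E² − (m₀c²)² = (6828.3)² − (938.3)² = 4.575 × 10⁷ MeV², so pc = 6764 MeV.
λ = hc/(pc) = 1240 MeV·fm / 6764 MeV = 0.183 fm.

λ = 0.183 fm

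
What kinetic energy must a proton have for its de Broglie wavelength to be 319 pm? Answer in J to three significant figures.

KE = 1.29 × 10⁻²¹ J

p = h/λ = 6.626 × 10⁻³⁴ / 3.190 × 10⁻¹⁰ = 2.077 × 10⁻²⁴ kg·m/s.
KE = p²/(2m) = (2.077 × 10⁻²⁴)² / (2 × 1.673 × 10⁻²⁷) = 1.289 × 10⁻²¹ J = 1.29 × 10⁻²¹ J.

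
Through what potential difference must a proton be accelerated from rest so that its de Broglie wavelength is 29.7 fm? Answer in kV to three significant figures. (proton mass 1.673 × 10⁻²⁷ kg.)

p = h/λ = 6.626 × 10⁻³⁴ / 2.970 × 10⁻¹⁴ = 2.231 × 10⁻²⁰ kg·m/s.
KE = p²/(2m) = 1.488 × 10⁻¹³ J.
V = KE/e = 1.488 × 10⁻¹³ / (1.602 × 10⁻¹⁹) = 929 kV.

V = 929 kV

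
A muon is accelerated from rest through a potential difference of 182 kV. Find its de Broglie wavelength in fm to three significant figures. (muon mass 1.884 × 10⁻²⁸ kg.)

λ = 200 fm

KE = eV = 1.602 × 10⁻¹⁹ × 1.820 × 10⁵ = 2.916 × 10⁻¹⁴ J.
p = √(2mKE) = √(2 × 1.884 × 10⁻²⁸ × 2.916 × 10⁻¹⁴) = 3.315 × 10⁻²¹ kg·m/s.
λ = h/p = 6.626 × 10⁻³⁴ / 3.315 × 10⁻²¹ = 2.00 × 10⁻¹³ m = 200 fm.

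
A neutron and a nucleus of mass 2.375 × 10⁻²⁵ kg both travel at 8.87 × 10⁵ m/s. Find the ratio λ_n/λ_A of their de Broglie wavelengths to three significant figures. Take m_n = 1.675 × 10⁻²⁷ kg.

At fixed v, p = mv so λ = h/(mv) ∝ 1/m.
λ_n/λ_A = m_A/m_n = 2.375 × 10⁻²⁵/1.675 × 10⁻²⁷ = 142.

λ_n/λ_A = 142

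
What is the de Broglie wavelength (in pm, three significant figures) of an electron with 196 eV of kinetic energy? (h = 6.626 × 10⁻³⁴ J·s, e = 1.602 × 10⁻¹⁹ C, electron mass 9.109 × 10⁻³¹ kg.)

KE = 196 eV = 3.140 × 10⁻¹⁷ J.
p = √(2mKE) = √(2 × 9.109 × 10⁻³¹ × 3.140 × 10⁻¹⁷) = 7.563 × 10⁻²⁴ kg·m/s.
λ = h/p = 6.626 × 10⁻³⁴ / 7.563 × 10⁻²⁴ = 8.76 × 10⁻¹¹ m = 87.6 pm.

λ = 87.6 pm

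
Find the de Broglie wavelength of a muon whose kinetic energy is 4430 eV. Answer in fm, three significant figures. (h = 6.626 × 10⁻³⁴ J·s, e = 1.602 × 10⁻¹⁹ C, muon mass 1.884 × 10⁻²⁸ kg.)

KE = 4430 eV = 7.097 × 10⁻¹⁶ J.
p = √(2mKE) = √(2 × 1.884 × 10⁻²⁸ × 7.097 × 10⁻¹⁶) = 5.171 × 10⁻²² kg·m/s.
λ = h/p = 6.626 × 10⁻³⁴ / 5.171 × 10⁻²² = 1.28 × 10⁻¹² m = 1280 fm.

λ = 1280 fm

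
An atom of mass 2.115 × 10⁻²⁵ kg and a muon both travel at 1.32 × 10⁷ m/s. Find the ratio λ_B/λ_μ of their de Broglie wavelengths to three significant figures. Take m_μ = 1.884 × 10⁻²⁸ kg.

At fixed v, p = mv so λ = h/(mv) ∝ 1/m.
λ_B/λ_μ = m_μ/m_B = 1.884 × 10⁻²⁸/2.115 × 10⁻²⁵ = 8.91 × 10⁻⁴.

λ_B/λ_μ = 8.91 × 10⁻⁴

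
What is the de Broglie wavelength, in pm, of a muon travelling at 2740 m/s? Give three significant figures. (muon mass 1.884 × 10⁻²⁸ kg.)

p = mv = 1.884 × 10⁻²⁸ × 2740 = 5.162 × 10⁻²⁵ kg·m/s.
λ = h/p = 6.626 × 10⁻³⁴ / 5.162 × 10⁻²⁵ = 1.28 × 10⁻⁹ m = 1280 pm.

λ = 1280 pm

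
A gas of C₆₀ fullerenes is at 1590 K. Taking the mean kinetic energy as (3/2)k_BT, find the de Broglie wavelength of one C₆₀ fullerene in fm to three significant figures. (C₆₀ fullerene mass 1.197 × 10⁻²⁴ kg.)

λ = 2360 fm

KE = (3/2)k_BT = 1.5 × 1.381 × 10⁻²³ × 1590 = 3.294 × 10⁻²⁰ J.
p = √(2mKE) = √(2 × 1.197 × 10⁻²⁴ × 3.294 × 10⁻²⁰) = 2.808 × 10⁻²² kg·m/s.
λ = h/p = 2.36 × 10⁻¹² m = 2360 fm.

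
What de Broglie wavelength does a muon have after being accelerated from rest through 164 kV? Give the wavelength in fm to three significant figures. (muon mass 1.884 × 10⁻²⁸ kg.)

KE = eV = 1.602 × 10⁻¹⁹ × 1.640 × 10⁵ = 2.627 × 10⁻¹⁴ J.
p = √(2mKE) = √(2 × 1.884 × 10⁻²⁸ × 2.627 × 10⁻¹⁴) = 3.146 × 10⁻²¹ kg·m/s.
λ = h/p = 6.626 × 10⁻³⁴ / 3.146 × 10⁻²¹ = 2.11 × 10⁻¹³ m = 211 fm.

λ = 211 fm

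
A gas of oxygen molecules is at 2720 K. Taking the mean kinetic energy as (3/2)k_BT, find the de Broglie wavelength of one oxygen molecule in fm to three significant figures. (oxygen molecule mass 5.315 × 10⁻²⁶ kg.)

λ = 8560 fm

KE = (3/2)k_BT = 1.5 × 1.381 × 10⁻²³ × 2720 = 5.634 × 10⁻²⁰ J.
p = √(2mKE) = √(2 × 5.315 × 10⁻²⁶ × 5.634 × 10⁻²⁰) = 7.739 × 10⁻²³ kg·m/s.
λ = h/p = 8.56 × 10⁻¹² m = 8560 fm.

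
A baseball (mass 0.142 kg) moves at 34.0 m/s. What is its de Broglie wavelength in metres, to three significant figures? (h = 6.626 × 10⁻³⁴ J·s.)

λ = 1.37 × 10⁻³⁴ m

p = mv = 0.142 × 34.0 = 4.828 kg·m/s.
λ = h/p = 6.626 × 10⁻³⁴ / 4.828 = 1.37 × 10⁻³⁴ m.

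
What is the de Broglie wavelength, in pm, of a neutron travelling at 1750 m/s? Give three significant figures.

p = mv = 1.675 × 10⁻²⁷ × 1750 = 2.931 × 10⁻²⁴ kg·m/s.
λ = h/p = 6.626 × 10⁻³⁴ / 2.931 × 10⁻²⁴ = 2.26 × 10⁻¹⁰ m = 226 pm.

λ = 226 pm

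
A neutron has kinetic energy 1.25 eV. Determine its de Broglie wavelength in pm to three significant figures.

λ = 25.6 pm

KE = 1.25 eV = 2.003 × 10⁻¹⁹ J.
p = √(2mKE) = √(2 × 1.675 × 10⁻²⁷ × 2.003 × 10⁻¹⁹) = 2.590 × 10⁻²³ kg·m/s.
λ = h/p = 6.626 × 10⁻³⁴ / 2.590 × 10⁻²³ = 2.56 × 10⁻¹¹ m = 25.6 pm.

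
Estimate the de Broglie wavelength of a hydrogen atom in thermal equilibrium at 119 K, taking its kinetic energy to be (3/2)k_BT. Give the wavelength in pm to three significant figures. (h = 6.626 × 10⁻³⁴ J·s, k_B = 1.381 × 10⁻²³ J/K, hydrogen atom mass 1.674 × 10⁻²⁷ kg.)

λ = 231 pm

KE = (3/2)k_BT = 1.5 × 1.381 × 10⁻²³ × 119 = 2.465 × 10⁻²¹ J.
p = √(2mKE) = √(2 × 1.674 × 10⁻²⁷ × 2.465 × 10⁻²¹) = 2.873 × 10⁻²⁴ kg·m/s.
λ = h/p = 2.31 × 10⁻¹⁰ m = 231 pm.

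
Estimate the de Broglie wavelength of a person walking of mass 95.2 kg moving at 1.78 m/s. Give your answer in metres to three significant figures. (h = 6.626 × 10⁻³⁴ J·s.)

λ = 3.91 × 10⁻³⁶ m

p = mv = 95.2 × 1.78 = 1.695 × 10² kg·m/s.
λ = h/p = 6.626 × 10⁻³⁴ / 1.695 × 10² = 3.91 × 10⁻³⁶ m.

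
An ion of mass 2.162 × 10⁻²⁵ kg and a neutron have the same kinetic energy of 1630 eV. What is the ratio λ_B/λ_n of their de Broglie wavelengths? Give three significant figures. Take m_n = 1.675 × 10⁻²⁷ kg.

At fixed KE, p = √(2mKE) so λ = h/p ∝ 1/√m.
λ_B/λ_n = √(m_n/m_B) = √(1.675 × 10⁻²⁷/2.162 × 10⁻²⁵) = √(7.747 × 10⁻³) = 0.0880.

λ_B/λ_n = 0.0880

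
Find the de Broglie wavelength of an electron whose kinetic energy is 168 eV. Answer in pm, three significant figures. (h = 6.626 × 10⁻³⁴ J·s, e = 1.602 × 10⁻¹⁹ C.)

λ = 94.6 pm

KE = 168 eV = 2.691 × 10⁻¹⁷ J.
p = √(2mKE) = √(2 × 9.109 × 10⁻³¹ × 2.691 × 10⁻¹⁷) = 7.002 × 10⁻²⁴ kg·m/s.
λ = h/p = 6.626 × 10⁻³⁴ / 7.002 × 10⁻²⁴ = 9.46 × 10⁻¹¹ m = 94.6 pm.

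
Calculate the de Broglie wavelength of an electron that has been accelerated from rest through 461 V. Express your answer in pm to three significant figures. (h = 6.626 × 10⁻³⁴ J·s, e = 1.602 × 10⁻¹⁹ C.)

λ = 57.1 pm

KE = eV = 1.602 × 10⁻¹⁹ × 461.0 = 7.385 × 10⁻¹⁷ J.
p = √(2mKE) = √(2 × 9.109 × 10⁻³¹ × 7.385 × 10⁻¹⁷) = 1.160 × 10⁻²³ kg·m/s.
λ = h/p = 6.626 × 10⁻³⁴ / 1.160 × 10⁻²³ = 5.71 × 10⁻¹¹ m = 57.1 pm.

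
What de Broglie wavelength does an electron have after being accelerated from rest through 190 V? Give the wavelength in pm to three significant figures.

KE = eV = 1.602 × 10⁻¹⁹ × 190.0 = 3.044 × 10⁻¹⁷ J.
p = √(2mKE) = √(2 × 9.109 × 10⁻³¹ × 3.044 × 10⁻¹⁷) = 7.447 × 10⁻²⁴ kg·m/s.
λ = h/p = 6.626 × 10⁻³⁴ / 7.447 × 10⁻²⁴ = 8.90 × 10⁻¹¹ m = 89.0 pm.

λ = 89.0 pm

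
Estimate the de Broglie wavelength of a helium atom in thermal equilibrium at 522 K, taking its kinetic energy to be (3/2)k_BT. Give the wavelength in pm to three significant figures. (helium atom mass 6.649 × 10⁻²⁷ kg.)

λ = 55.3 pm

KE = (3/2)k_BT = 1.5 × 1.381 × 10⁻²³ × 522 = 1.081 × 10⁻²⁰ J.
p = √(2mKE) = √(2 × 6.649 × 10⁻²⁷ × 1.081 × 10⁻²⁰) = 1.199 × 10⁻²³ kg·m/s.
λ = h/p = 5.53 × 10⁻¹¹ m = 55.3 pm.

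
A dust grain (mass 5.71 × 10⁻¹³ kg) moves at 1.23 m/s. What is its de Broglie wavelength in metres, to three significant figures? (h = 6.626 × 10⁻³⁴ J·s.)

λ = 9.43 × 10⁻²² m

p = mv = 5.71 × 10⁻¹³ × 1.23 = 7.023 × 10⁻¹³ kg·m/s.
λ = h/p = 6.626 × 10⁻³⁴ / 7.023 × 10⁻¹³ = 9.43 × 10⁻²² m.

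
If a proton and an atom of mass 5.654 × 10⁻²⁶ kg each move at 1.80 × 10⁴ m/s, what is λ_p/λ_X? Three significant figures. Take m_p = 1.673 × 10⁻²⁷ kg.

At fixed v, p = mv so λ = h/(mv) ∝ 1/m.
λ_p/λ_X = m_X/m_p = 5.654 × 10⁻²⁶/1.673 × 10⁻²⁷ = 33.8.

λ_p/λ_X = 33.8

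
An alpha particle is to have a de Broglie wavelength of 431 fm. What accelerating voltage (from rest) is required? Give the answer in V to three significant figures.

p = h/λ = 6.626 × 10⁻³⁴ / 4.310 × 10⁻¹³ = 1.537 × 10⁻²¹ kg·m/s.
KE = p²/(2m) = 1.778 × 10⁻¹⁶ J.
V = KE/2e = 1.778 × 10⁻¹⁶ / (2 × 1.602 × 10⁻¹⁹) = 555 V.

V = 555 V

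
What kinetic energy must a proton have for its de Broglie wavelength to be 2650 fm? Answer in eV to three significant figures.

KE = 117 eV

p = h/λ = 6.626 × 10⁻³⁴ / 2.650 × 10⁻¹² = 2.500 × 10⁻²² kg·m/s.
KE = p²/(2m) = (2.500 × 10⁻²²)² / (2 × 1.673 × 10⁻²⁷) = 1.868 × 10⁻¹⁷ J = 117 eV.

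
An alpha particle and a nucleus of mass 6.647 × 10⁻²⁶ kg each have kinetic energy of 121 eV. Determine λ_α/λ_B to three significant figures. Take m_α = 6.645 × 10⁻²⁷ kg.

λ_α/λ_B = 3.16

At fixed KE, p = √(2mKE) so λ = h/p ∝ 1/√m.
λ_α/λ_B = √(m_B/m_α) = √(6.647 × 10⁻²⁶/6.645 × 10⁻²⁷) = √(10.00) = 3.16.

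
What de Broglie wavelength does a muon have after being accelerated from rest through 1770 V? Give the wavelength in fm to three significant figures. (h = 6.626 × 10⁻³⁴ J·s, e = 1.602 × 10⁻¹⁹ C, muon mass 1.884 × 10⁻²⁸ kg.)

λ = 2030 fm

KE = eV = 1.602 × 10⁻¹⁹ × 1770 = 2.836 × 10⁻¹⁶ J.
p = √(2mKE) = √(2 × 1.884 × 10⁻²⁸ × 2.836 × 10⁻¹⁶) = 3.269 × 10⁻²² kg·m/s.
λ = h/p = 6.626 × 10⁻³⁴ / 3.269 × 10⁻²² = 2.03 × 10⁻¹² m = 2030 fm.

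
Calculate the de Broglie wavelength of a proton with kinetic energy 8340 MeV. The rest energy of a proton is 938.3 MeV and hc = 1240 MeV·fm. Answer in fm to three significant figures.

Total energy E = KE + m₀c² = 8340 + 938.3 = 9278.3 MeV.
(pc)² = E² − (m₀c²)² = (9278.3)² − (938.3)² = 8.521 × 10⁷ MeV², so pc = 9231 MeV.
λ = hc/(pc) = 1240 MeV·fm / 9231 MeV = 0.134 fm.

λ = 0.134 fm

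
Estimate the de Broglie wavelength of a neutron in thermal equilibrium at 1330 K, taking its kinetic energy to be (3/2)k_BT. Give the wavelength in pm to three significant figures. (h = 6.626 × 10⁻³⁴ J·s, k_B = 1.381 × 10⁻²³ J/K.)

λ = 69.0 pm

KE = (3/2)k_BT = 1.5 × 1.381 × 10⁻²³ × 1330 = 2.755 × 10⁻²⁰ J.
p = √(2mKE) = √(2 × 1.675 × 10⁻²⁷ × 2.755 × 10⁻²⁰) = 9.607 × 10⁻²⁴ kg·m/s.
λ = h/p = 6.90 × 10⁻¹¹ m = 69.0 pm.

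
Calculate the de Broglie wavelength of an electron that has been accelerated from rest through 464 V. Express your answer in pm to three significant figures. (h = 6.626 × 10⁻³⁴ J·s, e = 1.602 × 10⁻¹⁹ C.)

KE = eV = 1.602 × 10⁻¹⁹ × 464.0 = 7.433 × 10⁻¹⁷ J.
p = √(2mKE) = √(2 × 9.109 × 10⁻³¹ × 7.433 × 10⁻¹⁷) = 1.164 × 10⁻²³ kg·m/s.
λ = h/p = 6.626 × 10⁻³⁴ / 1.164 × 10⁻²³ = 5.69 × 10⁻¹¹ m = 56.9 pm.

λ = 56.9 pm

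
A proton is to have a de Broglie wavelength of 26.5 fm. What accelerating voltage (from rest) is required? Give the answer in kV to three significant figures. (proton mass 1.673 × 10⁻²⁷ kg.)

V = 1170 kV

p = h/λ = 6.626 × 10⁻³⁴ / 2.650 × 10⁻¹⁴ = 2.500 × 10⁻²⁰ kg·m/s.
KE = p²/(2m) = 1.868 × 10⁻¹³ J.
V = KE/e = 1.868 × 10⁻¹³ / (1.602 × 10⁻¹⁹) = 1170 kV.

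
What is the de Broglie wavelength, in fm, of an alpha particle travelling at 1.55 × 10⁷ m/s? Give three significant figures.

p = mv = 6.645 × 10⁻²⁷ × 1.55 × 10⁷ = 1.030 × 10⁻¹⁹ kg·m/s.
λ = h/p = 6.626 × 10⁻³⁴ / 1.030 × 10⁻¹⁹ = 6.43 × 10⁻¹⁵ m = 6.43 fm.

λ = 6.43 fm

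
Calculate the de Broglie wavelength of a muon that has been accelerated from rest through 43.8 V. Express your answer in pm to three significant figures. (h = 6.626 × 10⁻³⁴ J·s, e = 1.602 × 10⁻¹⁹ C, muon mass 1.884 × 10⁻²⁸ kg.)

λ = 12.9 pm

KE = eV = 1.602 × 10⁻¹⁹ × 43.80 = 7.017 × 10⁻¹⁸ J.
p = √(2mKE) = √(2 × 1.884 × 10⁻²⁸ × 7.017 × 10⁻¹⁸) = 5.142 × 10⁻²³ kg·m/s.
λ = h/p = 6.626 × 10⁻³⁴ / 5.142 × 10⁻²³ = 1.29 × 10⁻¹¹ m = 12.9 pm.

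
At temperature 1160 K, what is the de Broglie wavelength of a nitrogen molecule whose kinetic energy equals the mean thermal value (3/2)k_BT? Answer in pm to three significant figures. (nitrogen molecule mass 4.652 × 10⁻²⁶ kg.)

λ = 14.0 pm

KE = (3/2)k_BT = 1.5 × 1.381 × 10⁻²³ × 1160 = 2.403 × 10⁻²⁰ J.
p = √(2mKE) = √(2 × 4.652 × 10⁻²⁶ × 2.403 × 10⁻²⁰) = 4.728 × 10⁻²³ kg·m/s.
λ = h/p = 1.40 × 10⁻¹¹ m = 14.0 pm.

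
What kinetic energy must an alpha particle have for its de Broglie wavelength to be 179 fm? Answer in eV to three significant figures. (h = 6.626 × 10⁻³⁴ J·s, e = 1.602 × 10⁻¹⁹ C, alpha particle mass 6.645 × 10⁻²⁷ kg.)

p = h/λ = 6.626 × 10⁻³⁴ / 1.790 × 10⁻¹³ = 3.702 × 10⁻²¹ kg·m/s.
KE = p²/(2m) = (3.702 × 10⁻²¹)² / (2 × 6.645 × 10⁻²⁷) = 1.031 × 10⁻¹⁵ J = 6440 eV.

KE = 6440 eV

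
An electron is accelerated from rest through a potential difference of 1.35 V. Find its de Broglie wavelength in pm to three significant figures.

λ = 1060 pm

KE = eV = 1.602 × 10⁻¹⁹ × 1.350 = 2.163 × 10⁻¹⁹ J.
p = √(2mKE) = √(2 × 9.109 × 10⁻³¹ × 2.163 × 10⁻¹⁹) = 6.277 × 10⁻²⁵ kg·m/s.
λ = h/p = 6.626 × 10⁻³⁴ / 6.277 × 10⁻²⁵ = 1.06 × 10⁻⁹ m = 1060 pm.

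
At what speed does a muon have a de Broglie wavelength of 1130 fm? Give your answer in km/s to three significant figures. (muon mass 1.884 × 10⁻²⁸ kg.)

v = 3110 km/s

p = h/λ = 6.626 × 10⁻³⁴ / 1.130 × 10⁻¹² = 5.864 × 10⁻²² kg·m/s.
v = p/m = 5.864 × 10⁻²² / 1.884 × 10⁻²⁸ = 3.11 × 10⁶ m/s = 3110 km/s.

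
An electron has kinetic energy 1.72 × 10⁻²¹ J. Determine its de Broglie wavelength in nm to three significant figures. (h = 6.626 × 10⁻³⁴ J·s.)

λ = 11.8 nm

p = √(2mKE) = √(2 × 9.109 × 10⁻³¹ × 1.720 × 10⁻²¹) = 5.598 × 10⁻²⁶ kg·m/s.
λ = h/p = 6.626 × 10⁻³⁴ / 5.598 × 10⁻²⁶ = 1.18 × 10⁻⁸ m = 11.8 nm.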